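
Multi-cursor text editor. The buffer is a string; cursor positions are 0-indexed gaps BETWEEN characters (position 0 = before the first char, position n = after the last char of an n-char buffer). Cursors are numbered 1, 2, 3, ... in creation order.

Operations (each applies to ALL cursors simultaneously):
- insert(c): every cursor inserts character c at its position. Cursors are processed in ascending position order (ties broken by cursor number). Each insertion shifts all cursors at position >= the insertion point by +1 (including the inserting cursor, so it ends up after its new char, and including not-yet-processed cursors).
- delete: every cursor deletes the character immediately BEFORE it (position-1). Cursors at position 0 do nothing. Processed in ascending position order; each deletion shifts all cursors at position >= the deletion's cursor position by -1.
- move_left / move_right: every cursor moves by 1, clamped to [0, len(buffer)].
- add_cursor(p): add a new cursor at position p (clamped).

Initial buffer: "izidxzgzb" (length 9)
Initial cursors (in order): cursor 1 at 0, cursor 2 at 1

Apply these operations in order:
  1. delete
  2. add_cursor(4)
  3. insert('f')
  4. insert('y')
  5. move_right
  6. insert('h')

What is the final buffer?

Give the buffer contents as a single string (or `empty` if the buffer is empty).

Answer: ffyyzhhidxfyzhgzb

Derivation:
After op 1 (delete): buffer="zidxzgzb" (len 8), cursors c1@0 c2@0, authorship ........
After op 2 (add_cursor(4)): buffer="zidxzgzb" (len 8), cursors c1@0 c2@0 c3@4, authorship ........
After op 3 (insert('f')): buffer="ffzidxfzgzb" (len 11), cursors c1@2 c2@2 c3@7, authorship 12....3....
After op 4 (insert('y')): buffer="ffyyzidxfyzgzb" (len 14), cursors c1@4 c2@4 c3@10, authorship 1212....33....
After op 5 (move_right): buffer="ffyyzidxfyzgzb" (len 14), cursors c1@5 c2@5 c3@11, authorship 1212....33....
After op 6 (insert('h')): buffer="ffyyzhhidxfyzhgzb" (len 17), cursors c1@7 c2@7 c3@14, authorship 1212.12...33.3...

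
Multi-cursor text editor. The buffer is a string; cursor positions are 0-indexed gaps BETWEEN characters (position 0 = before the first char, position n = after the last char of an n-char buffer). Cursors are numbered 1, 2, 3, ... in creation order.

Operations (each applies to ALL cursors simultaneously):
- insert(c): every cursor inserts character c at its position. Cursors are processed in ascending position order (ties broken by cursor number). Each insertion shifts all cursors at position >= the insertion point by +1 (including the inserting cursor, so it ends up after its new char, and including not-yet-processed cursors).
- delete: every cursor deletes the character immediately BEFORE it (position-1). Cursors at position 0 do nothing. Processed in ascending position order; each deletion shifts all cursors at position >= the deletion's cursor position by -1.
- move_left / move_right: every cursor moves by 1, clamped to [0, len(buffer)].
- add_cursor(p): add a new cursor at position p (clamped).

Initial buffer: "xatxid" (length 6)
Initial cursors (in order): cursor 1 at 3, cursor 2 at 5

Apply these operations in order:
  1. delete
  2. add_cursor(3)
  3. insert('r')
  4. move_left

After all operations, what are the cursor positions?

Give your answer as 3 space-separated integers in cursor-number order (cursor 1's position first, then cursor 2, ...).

After op 1 (delete): buffer="xaxd" (len 4), cursors c1@2 c2@3, authorship ....
After op 2 (add_cursor(3)): buffer="xaxd" (len 4), cursors c1@2 c2@3 c3@3, authorship ....
After op 3 (insert('r')): buffer="xarxrrd" (len 7), cursors c1@3 c2@6 c3@6, authorship ..1.23.
After op 4 (move_left): buffer="xarxrrd" (len 7), cursors c1@2 c2@5 c3@5, authorship ..1.23.

Answer: 2 5 5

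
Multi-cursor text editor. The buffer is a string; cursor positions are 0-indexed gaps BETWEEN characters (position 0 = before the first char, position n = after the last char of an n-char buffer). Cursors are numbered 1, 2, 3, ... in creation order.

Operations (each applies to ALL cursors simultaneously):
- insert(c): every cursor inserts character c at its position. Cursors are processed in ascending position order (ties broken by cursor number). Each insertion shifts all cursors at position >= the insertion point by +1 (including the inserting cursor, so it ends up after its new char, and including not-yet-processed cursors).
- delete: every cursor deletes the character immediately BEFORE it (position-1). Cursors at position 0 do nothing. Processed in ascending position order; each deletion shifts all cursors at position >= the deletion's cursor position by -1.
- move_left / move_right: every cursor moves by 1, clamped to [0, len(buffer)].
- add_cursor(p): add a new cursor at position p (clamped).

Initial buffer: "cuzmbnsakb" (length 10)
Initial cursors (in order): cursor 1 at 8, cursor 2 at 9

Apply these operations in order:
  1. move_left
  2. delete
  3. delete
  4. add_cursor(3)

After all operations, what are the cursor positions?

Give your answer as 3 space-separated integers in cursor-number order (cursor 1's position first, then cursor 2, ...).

After op 1 (move_left): buffer="cuzmbnsakb" (len 10), cursors c1@7 c2@8, authorship ..........
After op 2 (delete): buffer="cuzmbnkb" (len 8), cursors c1@6 c2@6, authorship ........
After op 3 (delete): buffer="cuzmkb" (len 6), cursors c1@4 c2@4, authorship ......
After op 4 (add_cursor(3)): buffer="cuzmkb" (len 6), cursors c3@3 c1@4 c2@4, authorship ......

Answer: 4 4 3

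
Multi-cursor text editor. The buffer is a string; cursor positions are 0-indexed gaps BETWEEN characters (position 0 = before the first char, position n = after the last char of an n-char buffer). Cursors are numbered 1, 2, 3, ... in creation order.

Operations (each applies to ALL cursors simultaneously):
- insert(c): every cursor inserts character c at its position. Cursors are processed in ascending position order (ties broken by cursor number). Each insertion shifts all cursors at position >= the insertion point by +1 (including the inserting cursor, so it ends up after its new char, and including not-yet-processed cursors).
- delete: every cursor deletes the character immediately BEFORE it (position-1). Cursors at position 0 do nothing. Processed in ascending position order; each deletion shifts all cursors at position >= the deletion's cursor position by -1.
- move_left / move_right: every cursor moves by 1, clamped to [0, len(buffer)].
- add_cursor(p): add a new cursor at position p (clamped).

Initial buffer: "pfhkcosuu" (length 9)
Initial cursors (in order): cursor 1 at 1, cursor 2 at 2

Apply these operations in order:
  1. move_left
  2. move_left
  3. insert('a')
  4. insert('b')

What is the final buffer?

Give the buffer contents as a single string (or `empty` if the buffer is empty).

Answer: aabbpfhkcosuu

Derivation:
After op 1 (move_left): buffer="pfhkcosuu" (len 9), cursors c1@0 c2@1, authorship .........
After op 2 (move_left): buffer="pfhkcosuu" (len 9), cursors c1@0 c2@0, authorship .........
After op 3 (insert('a')): buffer="aapfhkcosuu" (len 11), cursors c1@2 c2@2, authorship 12.........
After op 4 (insert('b')): buffer="aabbpfhkcosuu" (len 13), cursors c1@4 c2@4, authorship 1212.........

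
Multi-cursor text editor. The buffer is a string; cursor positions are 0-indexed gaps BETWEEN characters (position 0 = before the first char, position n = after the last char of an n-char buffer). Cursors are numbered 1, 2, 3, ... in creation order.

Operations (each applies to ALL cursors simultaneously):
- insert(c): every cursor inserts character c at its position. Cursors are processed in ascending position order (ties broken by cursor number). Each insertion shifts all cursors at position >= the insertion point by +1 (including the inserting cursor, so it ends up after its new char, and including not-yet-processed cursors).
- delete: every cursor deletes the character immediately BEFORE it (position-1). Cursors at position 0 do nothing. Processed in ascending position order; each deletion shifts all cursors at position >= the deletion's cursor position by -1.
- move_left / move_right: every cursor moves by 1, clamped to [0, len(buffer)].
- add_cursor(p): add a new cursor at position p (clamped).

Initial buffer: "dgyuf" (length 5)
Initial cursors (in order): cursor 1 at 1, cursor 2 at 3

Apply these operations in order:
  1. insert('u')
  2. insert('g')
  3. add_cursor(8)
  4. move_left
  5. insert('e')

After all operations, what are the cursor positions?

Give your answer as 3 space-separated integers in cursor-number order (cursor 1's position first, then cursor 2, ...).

After op 1 (insert('u')): buffer="dugyuuf" (len 7), cursors c1@2 c2@5, authorship .1..2..
After op 2 (insert('g')): buffer="duggyuguf" (len 9), cursors c1@3 c2@7, authorship .11..22..
After op 3 (add_cursor(8)): buffer="duggyuguf" (len 9), cursors c1@3 c2@7 c3@8, authorship .11..22..
After op 4 (move_left): buffer="duggyuguf" (len 9), cursors c1@2 c2@6 c3@7, authorship .11..22..
After op 5 (insert('e')): buffer="dueggyuegeuf" (len 12), cursors c1@3 c2@8 c3@10, authorship .111..2223..

Answer: 3 8 10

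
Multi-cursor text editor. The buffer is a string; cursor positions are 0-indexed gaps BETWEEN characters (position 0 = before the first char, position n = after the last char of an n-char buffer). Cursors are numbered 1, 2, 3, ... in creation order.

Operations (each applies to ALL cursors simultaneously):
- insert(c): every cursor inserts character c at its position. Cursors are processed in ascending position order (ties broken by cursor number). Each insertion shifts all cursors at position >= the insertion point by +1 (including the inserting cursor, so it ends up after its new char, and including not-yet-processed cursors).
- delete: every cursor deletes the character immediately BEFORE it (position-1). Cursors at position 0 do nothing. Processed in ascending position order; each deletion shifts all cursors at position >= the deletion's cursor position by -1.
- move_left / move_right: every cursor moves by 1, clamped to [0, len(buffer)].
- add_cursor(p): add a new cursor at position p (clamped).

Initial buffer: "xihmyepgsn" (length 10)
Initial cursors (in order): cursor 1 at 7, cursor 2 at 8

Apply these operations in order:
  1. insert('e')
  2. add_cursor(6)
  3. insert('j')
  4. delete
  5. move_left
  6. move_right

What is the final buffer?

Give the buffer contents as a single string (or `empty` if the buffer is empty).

Answer: xihmyepegesn

Derivation:
After op 1 (insert('e')): buffer="xihmyepegesn" (len 12), cursors c1@8 c2@10, authorship .......1.2..
After op 2 (add_cursor(6)): buffer="xihmyepegesn" (len 12), cursors c3@6 c1@8 c2@10, authorship .......1.2..
After op 3 (insert('j')): buffer="xihmyejpejgejsn" (len 15), cursors c3@7 c1@10 c2@13, authorship ......3.11.22..
After op 4 (delete): buffer="xihmyepegesn" (len 12), cursors c3@6 c1@8 c2@10, authorship .......1.2..
After op 5 (move_left): buffer="xihmyepegesn" (len 12), cursors c3@5 c1@7 c2@9, authorship .......1.2..
After op 6 (move_right): buffer="xihmyepegesn" (len 12), cursors c3@6 c1@8 c2@10, authorship .......1.2..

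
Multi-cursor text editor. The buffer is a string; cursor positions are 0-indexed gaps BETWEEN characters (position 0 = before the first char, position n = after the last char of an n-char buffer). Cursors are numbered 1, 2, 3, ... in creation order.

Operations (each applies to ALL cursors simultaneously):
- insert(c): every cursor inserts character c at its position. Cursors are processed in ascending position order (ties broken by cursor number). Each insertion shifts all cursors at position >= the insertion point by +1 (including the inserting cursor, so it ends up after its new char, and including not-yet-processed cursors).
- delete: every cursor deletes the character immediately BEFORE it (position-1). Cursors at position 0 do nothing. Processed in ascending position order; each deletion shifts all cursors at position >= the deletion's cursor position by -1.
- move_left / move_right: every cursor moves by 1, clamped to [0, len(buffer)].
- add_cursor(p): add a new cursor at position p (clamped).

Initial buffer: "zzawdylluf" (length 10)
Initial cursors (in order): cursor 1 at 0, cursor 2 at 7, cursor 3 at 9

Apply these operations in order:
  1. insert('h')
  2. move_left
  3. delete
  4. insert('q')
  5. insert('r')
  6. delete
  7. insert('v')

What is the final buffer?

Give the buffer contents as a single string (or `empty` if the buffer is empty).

After op 1 (insert('h')): buffer="hzzawdylhluhf" (len 13), cursors c1@1 c2@9 c3@12, authorship 1.......2..3.
After op 2 (move_left): buffer="hzzawdylhluhf" (len 13), cursors c1@0 c2@8 c3@11, authorship 1.......2..3.
After op 3 (delete): buffer="hzzawdyhlhf" (len 11), cursors c1@0 c2@7 c3@9, authorship 1......2.3.
After op 4 (insert('q')): buffer="qhzzawdyqhlqhf" (len 14), cursors c1@1 c2@9 c3@12, authorship 11......22.33.
After op 5 (insert('r')): buffer="qrhzzawdyqrhlqrhf" (len 17), cursors c1@2 c2@11 c3@15, authorship 111......222.333.
After op 6 (delete): buffer="qhzzawdyqhlqhf" (len 14), cursors c1@1 c2@9 c3@12, authorship 11......22.33.
After op 7 (insert('v')): buffer="qvhzzawdyqvhlqvhf" (len 17), cursors c1@2 c2@11 c3@15, authorship 111......222.333.

Answer: qvhzzawdyqvhlqvhf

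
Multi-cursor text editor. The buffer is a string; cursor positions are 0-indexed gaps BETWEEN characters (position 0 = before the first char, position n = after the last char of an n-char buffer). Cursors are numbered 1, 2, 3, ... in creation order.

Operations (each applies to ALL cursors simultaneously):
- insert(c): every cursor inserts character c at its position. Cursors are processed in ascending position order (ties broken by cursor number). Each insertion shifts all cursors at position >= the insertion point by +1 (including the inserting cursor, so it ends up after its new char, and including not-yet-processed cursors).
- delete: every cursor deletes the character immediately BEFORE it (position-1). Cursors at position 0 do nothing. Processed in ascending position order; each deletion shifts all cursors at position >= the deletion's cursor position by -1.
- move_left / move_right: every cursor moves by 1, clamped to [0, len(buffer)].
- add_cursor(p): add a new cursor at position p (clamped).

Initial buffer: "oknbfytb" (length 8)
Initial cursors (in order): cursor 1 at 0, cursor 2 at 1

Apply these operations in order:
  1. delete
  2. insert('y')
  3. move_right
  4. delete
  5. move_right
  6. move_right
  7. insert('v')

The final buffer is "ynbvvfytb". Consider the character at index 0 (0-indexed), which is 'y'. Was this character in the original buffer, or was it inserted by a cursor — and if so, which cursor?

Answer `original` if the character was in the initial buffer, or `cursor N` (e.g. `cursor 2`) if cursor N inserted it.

Answer: cursor 1

Derivation:
After op 1 (delete): buffer="knbfytb" (len 7), cursors c1@0 c2@0, authorship .......
After op 2 (insert('y')): buffer="yyknbfytb" (len 9), cursors c1@2 c2@2, authorship 12.......
After op 3 (move_right): buffer="yyknbfytb" (len 9), cursors c1@3 c2@3, authorship 12.......
After op 4 (delete): buffer="ynbfytb" (len 7), cursors c1@1 c2@1, authorship 1......
After op 5 (move_right): buffer="ynbfytb" (len 7), cursors c1@2 c2@2, authorship 1......
After op 6 (move_right): buffer="ynbfytb" (len 7), cursors c1@3 c2@3, authorship 1......
After op 7 (insert('v')): buffer="ynbvvfytb" (len 9), cursors c1@5 c2@5, authorship 1..12....
Authorship (.=original, N=cursor N): 1 . . 1 2 . . . .
Index 0: author = 1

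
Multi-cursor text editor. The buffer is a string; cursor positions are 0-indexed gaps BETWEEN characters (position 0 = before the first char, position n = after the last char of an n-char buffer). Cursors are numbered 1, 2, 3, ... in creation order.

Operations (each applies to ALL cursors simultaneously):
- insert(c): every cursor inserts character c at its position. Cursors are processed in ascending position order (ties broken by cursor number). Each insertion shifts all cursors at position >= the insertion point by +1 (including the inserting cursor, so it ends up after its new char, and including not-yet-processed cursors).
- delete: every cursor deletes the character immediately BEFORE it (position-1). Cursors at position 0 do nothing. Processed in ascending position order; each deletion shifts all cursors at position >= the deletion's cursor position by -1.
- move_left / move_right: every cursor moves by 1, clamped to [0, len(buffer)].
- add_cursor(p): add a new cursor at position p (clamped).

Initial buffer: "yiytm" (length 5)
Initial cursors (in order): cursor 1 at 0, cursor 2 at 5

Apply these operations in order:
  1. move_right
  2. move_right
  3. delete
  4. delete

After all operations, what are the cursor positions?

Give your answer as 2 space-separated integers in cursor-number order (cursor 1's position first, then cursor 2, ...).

After op 1 (move_right): buffer="yiytm" (len 5), cursors c1@1 c2@5, authorship .....
After op 2 (move_right): buffer="yiytm" (len 5), cursors c1@2 c2@5, authorship .....
After op 3 (delete): buffer="yyt" (len 3), cursors c1@1 c2@3, authorship ...
After op 4 (delete): buffer="y" (len 1), cursors c1@0 c2@1, authorship .

Answer: 0 1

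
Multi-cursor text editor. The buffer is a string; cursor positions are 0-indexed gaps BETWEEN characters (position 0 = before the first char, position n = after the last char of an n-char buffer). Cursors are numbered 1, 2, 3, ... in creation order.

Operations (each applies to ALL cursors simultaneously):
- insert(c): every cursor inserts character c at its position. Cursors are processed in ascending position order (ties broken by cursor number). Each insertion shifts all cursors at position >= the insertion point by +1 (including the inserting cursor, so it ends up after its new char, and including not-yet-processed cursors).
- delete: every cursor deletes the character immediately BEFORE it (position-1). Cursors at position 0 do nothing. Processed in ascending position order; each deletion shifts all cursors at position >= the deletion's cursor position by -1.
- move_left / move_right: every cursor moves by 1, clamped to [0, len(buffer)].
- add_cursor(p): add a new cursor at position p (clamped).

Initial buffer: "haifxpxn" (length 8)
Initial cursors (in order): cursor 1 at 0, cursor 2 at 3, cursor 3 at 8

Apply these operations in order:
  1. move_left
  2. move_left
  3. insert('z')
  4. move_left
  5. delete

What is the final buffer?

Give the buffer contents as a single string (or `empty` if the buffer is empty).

After op 1 (move_left): buffer="haifxpxn" (len 8), cursors c1@0 c2@2 c3@7, authorship ........
After op 2 (move_left): buffer="haifxpxn" (len 8), cursors c1@0 c2@1 c3@6, authorship ........
After op 3 (insert('z')): buffer="zhzaifxpzxn" (len 11), cursors c1@1 c2@3 c3@9, authorship 1.2.....3..
After op 4 (move_left): buffer="zhzaifxpzxn" (len 11), cursors c1@0 c2@2 c3@8, authorship 1.2.....3..
After op 5 (delete): buffer="zzaifxzxn" (len 9), cursors c1@0 c2@1 c3@6, authorship 12....3..

Answer: zzaifxzxn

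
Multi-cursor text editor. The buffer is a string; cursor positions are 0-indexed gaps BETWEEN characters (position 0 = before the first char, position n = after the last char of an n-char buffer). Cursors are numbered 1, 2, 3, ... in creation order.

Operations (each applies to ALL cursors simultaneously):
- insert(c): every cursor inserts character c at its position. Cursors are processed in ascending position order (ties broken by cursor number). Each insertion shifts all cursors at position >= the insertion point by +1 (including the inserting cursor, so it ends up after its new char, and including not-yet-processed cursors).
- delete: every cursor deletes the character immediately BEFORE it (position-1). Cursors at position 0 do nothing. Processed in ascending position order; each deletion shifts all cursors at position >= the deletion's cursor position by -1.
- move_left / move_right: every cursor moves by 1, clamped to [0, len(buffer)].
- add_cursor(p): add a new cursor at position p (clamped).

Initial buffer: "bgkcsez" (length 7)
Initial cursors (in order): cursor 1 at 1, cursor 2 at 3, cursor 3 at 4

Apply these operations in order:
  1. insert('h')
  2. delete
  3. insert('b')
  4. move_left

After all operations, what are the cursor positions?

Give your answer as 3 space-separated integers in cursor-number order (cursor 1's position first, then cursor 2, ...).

After op 1 (insert('h')): buffer="bhgkhchsez" (len 10), cursors c1@2 c2@5 c3@7, authorship .1..2.3...
After op 2 (delete): buffer="bgkcsez" (len 7), cursors c1@1 c2@3 c3@4, authorship .......
After op 3 (insert('b')): buffer="bbgkbcbsez" (len 10), cursors c1@2 c2@5 c3@7, authorship .1..2.3...
After op 4 (move_left): buffer="bbgkbcbsez" (len 10), cursors c1@1 c2@4 c3@6, authorship .1..2.3...

Answer: 1 4 6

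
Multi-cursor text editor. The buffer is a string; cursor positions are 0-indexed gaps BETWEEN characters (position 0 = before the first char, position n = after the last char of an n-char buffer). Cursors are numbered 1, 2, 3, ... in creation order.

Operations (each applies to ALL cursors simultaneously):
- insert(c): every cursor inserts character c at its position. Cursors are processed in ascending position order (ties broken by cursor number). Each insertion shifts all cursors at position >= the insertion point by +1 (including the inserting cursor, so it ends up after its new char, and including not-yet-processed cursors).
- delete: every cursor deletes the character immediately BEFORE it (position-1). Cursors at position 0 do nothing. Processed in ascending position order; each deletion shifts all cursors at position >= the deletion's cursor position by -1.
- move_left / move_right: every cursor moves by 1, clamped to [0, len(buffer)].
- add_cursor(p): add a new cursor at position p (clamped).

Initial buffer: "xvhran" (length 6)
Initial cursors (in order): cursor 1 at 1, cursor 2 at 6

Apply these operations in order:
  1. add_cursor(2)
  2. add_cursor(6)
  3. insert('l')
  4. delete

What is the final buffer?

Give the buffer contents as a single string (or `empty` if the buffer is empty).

After op 1 (add_cursor(2)): buffer="xvhran" (len 6), cursors c1@1 c3@2 c2@6, authorship ......
After op 2 (add_cursor(6)): buffer="xvhran" (len 6), cursors c1@1 c3@2 c2@6 c4@6, authorship ......
After op 3 (insert('l')): buffer="xlvlhranll" (len 10), cursors c1@2 c3@4 c2@10 c4@10, authorship .1.3....24
After op 4 (delete): buffer="xvhran" (len 6), cursors c1@1 c3@2 c2@6 c4@6, authorship ......

Answer: xvhran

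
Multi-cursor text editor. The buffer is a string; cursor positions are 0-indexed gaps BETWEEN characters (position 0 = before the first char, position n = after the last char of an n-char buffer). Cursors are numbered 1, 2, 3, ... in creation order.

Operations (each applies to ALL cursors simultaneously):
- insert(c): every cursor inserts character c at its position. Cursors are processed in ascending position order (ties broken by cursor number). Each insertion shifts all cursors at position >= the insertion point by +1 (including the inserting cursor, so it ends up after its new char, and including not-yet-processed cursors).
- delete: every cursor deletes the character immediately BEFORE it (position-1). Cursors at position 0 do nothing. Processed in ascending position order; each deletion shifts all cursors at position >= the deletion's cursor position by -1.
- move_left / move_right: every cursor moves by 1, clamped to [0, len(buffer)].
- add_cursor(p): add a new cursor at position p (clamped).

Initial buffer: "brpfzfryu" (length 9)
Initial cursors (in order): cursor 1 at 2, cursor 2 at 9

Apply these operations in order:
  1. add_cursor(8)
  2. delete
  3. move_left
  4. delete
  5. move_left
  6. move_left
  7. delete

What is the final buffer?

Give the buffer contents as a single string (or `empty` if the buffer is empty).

After op 1 (add_cursor(8)): buffer="brpfzfryu" (len 9), cursors c1@2 c3@8 c2@9, authorship .........
After op 2 (delete): buffer="bpfzfr" (len 6), cursors c1@1 c2@6 c3@6, authorship ......
After op 3 (move_left): buffer="bpfzfr" (len 6), cursors c1@0 c2@5 c3@5, authorship ......
After op 4 (delete): buffer="bpfr" (len 4), cursors c1@0 c2@3 c3@3, authorship ....
After op 5 (move_left): buffer="bpfr" (len 4), cursors c1@0 c2@2 c3@2, authorship ....
After op 6 (move_left): buffer="bpfr" (len 4), cursors c1@0 c2@1 c3@1, authorship ....
After op 7 (delete): buffer="pfr" (len 3), cursors c1@0 c2@0 c3@0, authorship ...

Answer: pfr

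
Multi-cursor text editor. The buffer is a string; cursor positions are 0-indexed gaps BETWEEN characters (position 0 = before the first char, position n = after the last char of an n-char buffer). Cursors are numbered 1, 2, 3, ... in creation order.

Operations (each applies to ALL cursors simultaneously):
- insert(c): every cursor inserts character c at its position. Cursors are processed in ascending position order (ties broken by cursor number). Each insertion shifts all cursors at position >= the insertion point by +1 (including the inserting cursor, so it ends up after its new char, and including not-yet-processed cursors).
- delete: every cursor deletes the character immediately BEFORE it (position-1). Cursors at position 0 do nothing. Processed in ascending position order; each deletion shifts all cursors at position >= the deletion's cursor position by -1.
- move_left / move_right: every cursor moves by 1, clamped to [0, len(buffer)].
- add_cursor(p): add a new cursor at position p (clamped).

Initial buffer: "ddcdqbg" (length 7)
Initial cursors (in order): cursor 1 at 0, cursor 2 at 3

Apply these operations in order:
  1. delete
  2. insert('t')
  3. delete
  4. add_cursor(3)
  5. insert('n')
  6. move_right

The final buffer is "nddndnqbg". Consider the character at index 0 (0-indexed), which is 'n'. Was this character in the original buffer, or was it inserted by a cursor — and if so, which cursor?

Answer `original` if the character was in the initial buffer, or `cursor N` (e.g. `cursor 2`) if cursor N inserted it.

Answer: cursor 1

Derivation:
After op 1 (delete): buffer="dddqbg" (len 6), cursors c1@0 c2@2, authorship ......
After op 2 (insert('t')): buffer="tddtdqbg" (len 8), cursors c1@1 c2@4, authorship 1..2....
After op 3 (delete): buffer="dddqbg" (len 6), cursors c1@0 c2@2, authorship ......
After op 4 (add_cursor(3)): buffer="dddqbg" (len 6), cursors c1@0 c2@2 c3@3, authorship ......
After op 5 (insert('n')): buffer="nddndnqbg" (len 9), cursors c1@1 c2@4 c3@6, authorship 1..2.3...
After op 6 (move_right): buffer="nddndnqbg" (len 9), cursors c1@2 c2@5 c3@7, authorship 1..2.3...
Authorship (.=original, N=cursor N): 1 . . 2 . 3 . . .
Index 0: author = 1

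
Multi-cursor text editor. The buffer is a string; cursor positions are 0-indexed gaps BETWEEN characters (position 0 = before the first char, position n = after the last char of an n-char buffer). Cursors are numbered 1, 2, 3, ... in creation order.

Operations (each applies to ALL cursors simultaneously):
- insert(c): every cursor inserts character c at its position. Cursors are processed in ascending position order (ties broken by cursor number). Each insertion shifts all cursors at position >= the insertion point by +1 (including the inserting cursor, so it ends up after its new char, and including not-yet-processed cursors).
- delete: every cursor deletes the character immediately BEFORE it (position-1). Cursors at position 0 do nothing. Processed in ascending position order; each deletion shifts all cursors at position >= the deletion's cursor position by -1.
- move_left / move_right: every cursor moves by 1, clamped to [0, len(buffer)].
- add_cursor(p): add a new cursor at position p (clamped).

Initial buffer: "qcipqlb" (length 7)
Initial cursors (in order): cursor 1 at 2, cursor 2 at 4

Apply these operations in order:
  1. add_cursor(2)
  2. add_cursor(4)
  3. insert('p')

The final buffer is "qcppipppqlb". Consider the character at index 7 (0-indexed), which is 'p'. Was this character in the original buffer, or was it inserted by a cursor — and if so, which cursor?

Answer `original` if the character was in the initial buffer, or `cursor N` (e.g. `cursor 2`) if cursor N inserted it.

Answer: cursor 4

Derivation:
After op 1 (add_cursor(2)): buffer="qcipqlb" (len 7), cursors c1@2 c3@2 c2@4, authorship .......
After op 2 (add_cursor(4)): buffer="qcipqlb" (len 7), cursors c1@2 c3@2 c2@4 c4@4, authorship .......
After op 3 (insert('p')): buffer="qcppipppqlb" (len 11), cursors c1@4 c3@4 c2@8 c4@8, authorship ..13..24...
Authorship (.=original, N=cursor N): . . 1 3 . . 2 4 . . .
Index 7: author = 4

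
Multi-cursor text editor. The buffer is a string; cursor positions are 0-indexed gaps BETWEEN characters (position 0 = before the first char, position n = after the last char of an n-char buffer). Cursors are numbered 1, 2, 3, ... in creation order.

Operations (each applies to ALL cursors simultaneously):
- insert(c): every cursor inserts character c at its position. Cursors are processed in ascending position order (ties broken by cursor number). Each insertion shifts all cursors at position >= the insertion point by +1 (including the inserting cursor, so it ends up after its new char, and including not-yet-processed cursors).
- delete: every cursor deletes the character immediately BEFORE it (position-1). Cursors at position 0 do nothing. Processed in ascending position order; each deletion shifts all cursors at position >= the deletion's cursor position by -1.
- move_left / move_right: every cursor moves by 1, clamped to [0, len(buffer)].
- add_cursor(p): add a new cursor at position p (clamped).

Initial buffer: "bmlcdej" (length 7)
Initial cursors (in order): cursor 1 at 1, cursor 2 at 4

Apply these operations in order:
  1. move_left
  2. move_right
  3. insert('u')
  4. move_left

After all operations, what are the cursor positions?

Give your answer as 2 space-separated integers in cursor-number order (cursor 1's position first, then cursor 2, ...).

After op 1 (move_left): buffer="bmlcdej" (len 7), cursors c1@0 c2@3, authorship .......
After op 2 (move_right): buffer="bmlcdej" (len 7), cursors c1@1 c2@4, authorship .......
After op 3 (insert('u')): buffer="bumlcudej" (len 9), cursors c1@2 c2@6, authorship .1...2...
After op 4 (move_left): buffer="bumlcudej" (len 9), cursors c1@1 c2@5, authorship .1...2...

Answer: 1 5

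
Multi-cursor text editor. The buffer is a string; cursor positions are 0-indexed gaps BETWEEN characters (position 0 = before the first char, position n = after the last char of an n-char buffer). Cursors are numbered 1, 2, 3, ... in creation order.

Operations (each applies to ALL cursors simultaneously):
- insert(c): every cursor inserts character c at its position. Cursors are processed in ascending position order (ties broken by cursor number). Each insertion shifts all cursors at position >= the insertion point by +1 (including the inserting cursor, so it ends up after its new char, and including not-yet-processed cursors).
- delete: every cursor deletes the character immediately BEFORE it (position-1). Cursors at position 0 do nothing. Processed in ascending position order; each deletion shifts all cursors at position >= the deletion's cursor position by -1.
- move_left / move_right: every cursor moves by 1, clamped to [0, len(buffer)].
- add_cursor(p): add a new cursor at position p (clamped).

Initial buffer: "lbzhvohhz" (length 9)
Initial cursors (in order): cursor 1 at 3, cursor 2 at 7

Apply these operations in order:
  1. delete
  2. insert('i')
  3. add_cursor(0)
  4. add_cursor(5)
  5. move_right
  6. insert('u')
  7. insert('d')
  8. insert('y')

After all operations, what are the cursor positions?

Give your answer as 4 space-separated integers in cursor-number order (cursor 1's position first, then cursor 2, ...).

Answer: 10 20 4 15

Derivation:
After op 1 (delete): buffer="lbhvohz" (len 7), cursors c1@2 c2@5, authorship .......
After op 2 (insert('i')): buffer="lbihvoihz" (len 9), cursors c1@3 c2@7, authorship ..1...2..
After op 3 (add_cursor(0)): buffer="lbihvoihz" (len 9), cursors c3@0 c1@3 c2@7, authorship ..1...2..
After op 4 (add_cursor(5)): buffer="lbihvoihz" (len 9), cursors c3@0 c1@3 c4@5 c2@7, authorship ..1...2..
After op 5 (move_right): buffer="lbihvoihz" (len 9), cursors c3@1 c1@4 c4@6 c2@8, authorship ..1...2..
After op 6 (insert('u')): buffer="lubihuvouihuz" (len 13), cursors c3@2 c1@6 c4@9 c2@12, authorship .3.1.1..42.2.
After op 7 (insert('d')): buffer="ludbihudvoudihudz" (len 17), cursors c3@3 c1@8 c4@12 c2@16, authorship .33.1.11..442.22.
After op 8 (insert('y')): buffer="ludybihudyvoudyihudyz" (len 21), cursors c3@4 c1@10 c4@15 c2@20, authorship .333.1.111..4442.222.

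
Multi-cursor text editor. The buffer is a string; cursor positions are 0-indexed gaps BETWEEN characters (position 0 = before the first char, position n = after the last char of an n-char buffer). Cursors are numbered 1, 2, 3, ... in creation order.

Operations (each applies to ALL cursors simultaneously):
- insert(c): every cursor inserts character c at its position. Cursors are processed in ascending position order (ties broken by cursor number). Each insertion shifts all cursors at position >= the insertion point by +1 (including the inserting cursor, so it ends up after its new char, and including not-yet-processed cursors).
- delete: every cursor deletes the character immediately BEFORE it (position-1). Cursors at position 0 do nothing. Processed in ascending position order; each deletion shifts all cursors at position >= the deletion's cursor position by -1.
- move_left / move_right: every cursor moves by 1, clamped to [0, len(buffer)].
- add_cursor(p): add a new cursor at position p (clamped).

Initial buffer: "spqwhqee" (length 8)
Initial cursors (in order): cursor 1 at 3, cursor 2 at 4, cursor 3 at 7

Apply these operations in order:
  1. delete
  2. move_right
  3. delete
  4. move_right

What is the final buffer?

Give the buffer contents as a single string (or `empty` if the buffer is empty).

After op 1 (delete): buffer="sphqe" (len 5), cursors c1@2 c2@2 c3@4, authorship .....
After op 2 (move_right): buffer="sphqe" (len 5), cursors c1@3 c2@3 c3@5, authorship .....
After op 3 (delete): buffer="sq" (len 2), cursors c1@1 c2@1 c3@2, authorship ..
After op 4 (move_right): buffer="sq" (len 2), cursors c1@2 c2@2 c3@2, authorship ..

Answer: sq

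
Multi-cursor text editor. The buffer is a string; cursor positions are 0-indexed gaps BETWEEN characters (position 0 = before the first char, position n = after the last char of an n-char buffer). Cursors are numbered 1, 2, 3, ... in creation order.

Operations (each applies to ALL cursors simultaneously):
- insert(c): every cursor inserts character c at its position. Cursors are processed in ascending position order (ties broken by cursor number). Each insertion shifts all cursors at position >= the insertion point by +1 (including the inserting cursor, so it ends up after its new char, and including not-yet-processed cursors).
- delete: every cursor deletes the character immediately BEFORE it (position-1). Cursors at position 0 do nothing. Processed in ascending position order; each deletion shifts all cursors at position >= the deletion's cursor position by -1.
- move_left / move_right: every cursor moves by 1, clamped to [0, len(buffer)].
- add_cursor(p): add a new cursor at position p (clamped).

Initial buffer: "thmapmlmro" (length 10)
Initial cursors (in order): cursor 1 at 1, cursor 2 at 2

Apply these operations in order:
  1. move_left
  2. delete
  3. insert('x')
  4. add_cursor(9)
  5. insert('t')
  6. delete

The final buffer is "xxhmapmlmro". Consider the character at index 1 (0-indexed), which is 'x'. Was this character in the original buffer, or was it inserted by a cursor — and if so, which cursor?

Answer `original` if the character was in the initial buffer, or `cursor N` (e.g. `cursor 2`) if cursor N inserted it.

Answer: cursor 2

Derivation:
After op 1 (move_left): buffer="thmapmlmro" (len 10), cursors c1@0 c2@1, authorship ..........
After op 2 (delete): buffer="hmapmlmro" (len 9), cursors c1@0 c2@0, authorship .........
After op 3 (insert('x')): buffer="xxhmapmlmro" (len 11), cursors c1@2 c2@2, authorship 12.........
After op 4 (add_cursor(9)): buffer="xxhmapmlmro" (len 11), cursors c1@2 c2@2 c3@9, authorship 12.........
After op 5 (insert('t')): buffer="xxtthmapmlmtro" (len 14), cursors c1@4 c2@4 c3@12, authorship 1212.......3..
After op 6 (delete): buffer="xxhmapmlmro" (len 11), cursors c1@2 c2@2 c3@9, authorship 12.........
Authorship (.=original, N=cursor N): 1 2 . . . . . . . . .
Index 1: author = 2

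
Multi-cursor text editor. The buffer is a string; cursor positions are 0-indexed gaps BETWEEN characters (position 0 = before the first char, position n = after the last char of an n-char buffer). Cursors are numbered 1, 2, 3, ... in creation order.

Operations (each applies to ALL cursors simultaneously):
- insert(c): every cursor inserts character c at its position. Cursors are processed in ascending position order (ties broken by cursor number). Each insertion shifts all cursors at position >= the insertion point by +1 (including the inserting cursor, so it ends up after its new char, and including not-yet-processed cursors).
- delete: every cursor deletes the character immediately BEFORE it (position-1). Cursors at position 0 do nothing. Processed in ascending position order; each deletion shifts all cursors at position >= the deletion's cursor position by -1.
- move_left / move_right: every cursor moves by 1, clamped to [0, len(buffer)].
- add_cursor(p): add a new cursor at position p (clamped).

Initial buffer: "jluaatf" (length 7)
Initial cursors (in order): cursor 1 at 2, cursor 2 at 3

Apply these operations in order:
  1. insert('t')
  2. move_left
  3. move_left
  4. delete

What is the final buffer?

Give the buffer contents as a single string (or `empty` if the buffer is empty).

Answer: lutaatf

Derivation:
After op 1 (insert('t')): buffer="jltutaatf" (len 9), cursors c1@3 c2@5, authorship ..1.2....
After op 2 (move_left): buffer="jltutaatf" (len 9), cursors c1@2 c2@4, authorship ..1.2....
After op 3 (move_left): buffer="jltutaatf" (len 9), cursors c1@1 c2@3, authorship ..1.2....
After op 4 (delete): buffer="lutaatf" (len 7), cursors c1@0 c2@1, authorship ..2....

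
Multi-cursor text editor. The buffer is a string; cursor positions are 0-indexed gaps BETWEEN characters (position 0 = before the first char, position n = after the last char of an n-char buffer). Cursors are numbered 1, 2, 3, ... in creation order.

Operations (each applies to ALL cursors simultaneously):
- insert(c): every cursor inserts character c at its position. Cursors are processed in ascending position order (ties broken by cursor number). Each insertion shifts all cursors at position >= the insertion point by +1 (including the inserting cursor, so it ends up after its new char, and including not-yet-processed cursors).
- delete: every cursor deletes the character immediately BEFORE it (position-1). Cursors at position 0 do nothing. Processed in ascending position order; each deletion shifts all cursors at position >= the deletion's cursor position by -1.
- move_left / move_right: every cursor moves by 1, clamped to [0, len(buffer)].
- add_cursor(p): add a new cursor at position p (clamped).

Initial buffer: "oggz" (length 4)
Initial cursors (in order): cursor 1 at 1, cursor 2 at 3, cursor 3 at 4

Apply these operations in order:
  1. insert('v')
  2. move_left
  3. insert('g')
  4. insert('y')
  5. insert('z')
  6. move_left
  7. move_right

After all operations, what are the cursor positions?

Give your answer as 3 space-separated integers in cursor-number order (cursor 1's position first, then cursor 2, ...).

Answer: 4 10 15

Derivation:
After op 1 (insert('v')): buffer="ovggvzv" (len 7), cursors c1@2 c2@5 c3@7, authorship .1..2.3
After op 2 (move_left): buffer="ovggvzv" (len 7), cursors c1@1 c2@4 c3@6, authorship .1..2.3
After op 3 (insert('g')): buffer="ogvgggvzgv" (len 10), cursors c1@2 c2@6 c3@9, authorship .11..22.33
After op 4 (insert('y')): buffer="ogyvgggyvzgyv" (len 13), cursors c1@3 c2@8 c3@12, authorship .111..222.333
After op 5 (insert('z')): buffer="ogyzvgggyzvzgyzv" (len 16), cursors c1@4 c2@10 c3@15, authorship .1111..2222.3333
After op 6 (move_left): buffer="ogyzvgggyzvzgyzv" (len 16), cursors c1@3 c2@9 c3@14, authorship .1111..2222.3333
After op 7 (move_right): buffer="ogyzvgggyzvzgyzv" (len 16), cursors c1@4 c2@10 c3@15, authorship .1111..2222.3333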